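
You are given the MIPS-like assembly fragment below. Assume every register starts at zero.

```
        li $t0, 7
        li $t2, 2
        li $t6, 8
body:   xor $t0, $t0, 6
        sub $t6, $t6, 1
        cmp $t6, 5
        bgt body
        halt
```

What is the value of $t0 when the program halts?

li $t0, 7 → $t0=7
li $t2, 2 → $t2=2
li $t6, 8 → $t6=8
xor $t0, $t0, 6 → $t0=7^6=1
sub $t6, $t6, 1 → $t6=8-1=7
cmp $t6, 5  (cmp 7,5)
bgt body: taken
xor $t0, $t0, 6 → $t0=1^6=7
sub $t6, $t6, 1 → $t6=7-1=6
cmp $t6, 5  (cmp 6,5)
bgt body: taken
xor $t0, $t0, 6 → $t0=7^6=1
sub $t6, $t6, 1 → $t6=6-1=5
cmp $t6, 5  (cmp 5,5)
bgt body: not taken
halt.

1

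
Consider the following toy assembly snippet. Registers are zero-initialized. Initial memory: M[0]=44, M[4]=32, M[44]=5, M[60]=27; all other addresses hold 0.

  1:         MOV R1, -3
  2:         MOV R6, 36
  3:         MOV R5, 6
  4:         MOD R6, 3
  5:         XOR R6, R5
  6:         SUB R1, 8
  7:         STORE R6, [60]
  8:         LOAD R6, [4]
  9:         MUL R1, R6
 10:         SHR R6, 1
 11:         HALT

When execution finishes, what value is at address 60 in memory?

6

R1=-3
R6=36
R5=6
R6=36%3=0
R6=0^6=6
R1=(-3)-8=-11
STORE R6, [60] → M[60]=6
R6=M[4]=32
R1=(-11)*32=-352
R6=32>>1=16
halt.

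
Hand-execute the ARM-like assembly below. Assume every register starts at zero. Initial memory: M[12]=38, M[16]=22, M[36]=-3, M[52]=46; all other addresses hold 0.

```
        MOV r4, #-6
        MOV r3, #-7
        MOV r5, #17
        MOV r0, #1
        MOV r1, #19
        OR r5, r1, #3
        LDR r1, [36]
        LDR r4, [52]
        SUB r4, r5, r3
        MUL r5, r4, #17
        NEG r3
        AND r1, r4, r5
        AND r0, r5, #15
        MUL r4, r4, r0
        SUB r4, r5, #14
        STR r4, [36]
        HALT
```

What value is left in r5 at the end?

442

MOV r4, #-6 → r4=-6
MOV r3, #-7 → r3=-7
MOV r5, #17 → r5=17
MOV r0, #1 → r0=1
MOV r1, #19 → r1=19
OR r5, r1, #3 → r5=19|3=19
LDR r1, [36] → r1=M[36]=-3
LDR r4, [52] → r4=M[52]=46
SUB r4, r5, r3 → r4=19-(-7)=26
MUL r5, r4, #17 → r5=26*17=442
NEG r3 → r3=-(-7)=7
AND r1, r4, r5 → r1=26&442=26
AND r0, r5, #15 → r0=442&15=10
MUL r4, r4, r0 → r4=26*10=260
SUB r4, r5, #14 → r4=442-14=428
STR r4, [36] → M[36]=428
halt.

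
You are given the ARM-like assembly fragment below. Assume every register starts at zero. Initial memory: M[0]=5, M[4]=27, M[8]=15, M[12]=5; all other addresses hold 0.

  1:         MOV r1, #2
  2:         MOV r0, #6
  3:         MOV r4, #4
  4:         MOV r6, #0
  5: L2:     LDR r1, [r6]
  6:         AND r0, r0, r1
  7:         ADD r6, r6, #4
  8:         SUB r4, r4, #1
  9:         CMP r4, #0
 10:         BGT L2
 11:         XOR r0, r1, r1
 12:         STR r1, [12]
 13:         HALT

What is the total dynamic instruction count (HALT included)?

31

r1=2
r0=6
r4=4
r6=0
r1=M[0]=5
r0=6&5=4
r6=0+4=4
r4=4-1=3
CMP r4, #0  (cmp 3,0)
BGT L2: taken
r1=M[4]=27
r0=4&27=0
r6=4+4=8
r4=3-1=2
CMP r4, #0  (cmp 2,0)
BGT L2: taken
r1=M[8]=15
r0=0&15=0
r6=8+4=12
r4=2-1=1
CMP r4, #0  (cmp 1,0)
BGT L2: taken
r1=M[12]=5
r0=0&5=0
r6=12+4=16
r4=1-1=0
CMP r4, #0  (cmp 0,0)
BGT L2: not taken
r0=5^5=0
STR r1, [12] → M[12]=5
halt.
Total executed instructions: 31.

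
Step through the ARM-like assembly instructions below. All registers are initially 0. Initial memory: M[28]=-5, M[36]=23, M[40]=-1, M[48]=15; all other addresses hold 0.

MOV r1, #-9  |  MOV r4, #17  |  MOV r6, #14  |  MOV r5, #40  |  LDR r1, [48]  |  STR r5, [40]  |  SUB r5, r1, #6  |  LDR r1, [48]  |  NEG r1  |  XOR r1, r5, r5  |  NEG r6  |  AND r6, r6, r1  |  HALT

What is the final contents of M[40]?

MOV r1, #-9 → r1=-9
MOV r4, #17 → r4=17
MOV r6, #14 → r6=14
MOV r5, #40 → r5=40
LDR r1, [48] → r1=M[48]=15
STR r5, [40] → M[40]=40
SUB r5, r1, #6 → r5=15-6=9
LDR r1, [48] → r1=M[48]=15
NEG r1 → r1=-(15)=-15
XOR r1, r5, r5 → r1=9^9=0
NEG r6 → r6=-(14)=-14
AND r6, r6, r1 → r6=(-14)&0=0
halt.

40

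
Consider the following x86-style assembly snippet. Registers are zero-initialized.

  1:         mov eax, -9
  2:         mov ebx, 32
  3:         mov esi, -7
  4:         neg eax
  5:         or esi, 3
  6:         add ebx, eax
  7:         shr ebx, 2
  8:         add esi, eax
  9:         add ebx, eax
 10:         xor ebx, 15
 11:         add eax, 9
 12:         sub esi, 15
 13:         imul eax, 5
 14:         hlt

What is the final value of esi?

eax=-9
ebx=32
esi=-7
eax=-(-9)=9
esi=(-7)|3=-5
ebx=32+9=41
ebx=41>>2=10
esi=(-5)+9=4
ebx=10+9=19
ebx=19^15=28
eax=9+9=18
esi=4-15=-11
eax=18*5=90
halt.

-11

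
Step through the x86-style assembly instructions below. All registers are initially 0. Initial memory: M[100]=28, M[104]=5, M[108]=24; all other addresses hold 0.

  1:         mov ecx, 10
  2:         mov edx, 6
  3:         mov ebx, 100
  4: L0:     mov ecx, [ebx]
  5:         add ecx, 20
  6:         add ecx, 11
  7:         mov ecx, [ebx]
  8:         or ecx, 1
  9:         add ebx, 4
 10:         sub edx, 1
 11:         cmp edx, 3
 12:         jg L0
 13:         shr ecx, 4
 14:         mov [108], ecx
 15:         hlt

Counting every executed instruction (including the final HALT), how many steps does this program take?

after mov ecx, 10: ecx=10
after mov edx, 6: edx=6
after mov ebx, 100: ebx=100
after mov ecx, [ebx]: ecx=M[100]=28
after add ecx, 20: ecx=28+20=48
after add ecx, 11: ecx=48+11=59
after mov ecx, [ebx]: ecx=M[100]=28
after or ecx, 1: ecx=28|1=29
after add ebx, 4: ebx=100+4=104
after sub edx, 1: edx=6-1=5
cmp edx, 3  (cmp 5,3)
jg L0: taken
after mov ecx, [ebx]: ecx=M[104]=5
after add ecx, 20: ecx=5+20=25
after add ecx, 11: ecx=25+11=36
after mov ecx, [ebx]: ecx=M[104]=5
after or ecx, 1: ecx=5|1=5
after add ebx, 4: ebx=104+4=108
after sub edx, 1: edx=5-1=4
cmp edx, 3  (cmp 4,3)
jg L0: taken
after mov ecx, [ebx]: ecx=M[108]=24
after add ecx, 20: ecx=24+20=44
after add ecx, 11: ecx=44+11=55
after mov ecx, [ebx]: ecx=M[108]=24
after or ecx, 1: ecx=24|1=25
after add ebx, 4: ebx=108+4=112
after sub edx, 1: edx=4-1=3
cmp edx, 3  (cmp 3,3)
jg L0: not taken
after shr ecx, 4: ecx=25>>4=1
mov [108], ecx → M[108]=1
halt.
Total executed instructions: 33.

33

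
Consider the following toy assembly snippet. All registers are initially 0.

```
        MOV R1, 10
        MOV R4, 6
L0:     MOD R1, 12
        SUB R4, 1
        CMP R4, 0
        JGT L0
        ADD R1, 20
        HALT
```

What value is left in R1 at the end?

R1=10
R4=6
R1=10%12=10
R4=6-1=5
CMP R4, 0  (cmp 5,0)
JGT L0: taken
R1=10%12=10
R4=5-1=4
CMP R4, 0  (cmp 4,0)
JGT L0: taken
R1=10%12=10
R4=4-1=3
CMP R4, 0  (cmp 3,0)
JGT L0: taken
R1=10%12=10
R4=3-1=2
CMP R4, 0  (cmp 2,0)
JGT L0: taken
R1=10%12=10
R4=2-1=1
CMP R4, 0  (cmp 1,0)
JGT L0: taken
R1=10%12=10
R4=1-1=0
CMP R4, 0  (cmp 0,0)
JGT L0: not taken
R1=10+20=30
halt.

30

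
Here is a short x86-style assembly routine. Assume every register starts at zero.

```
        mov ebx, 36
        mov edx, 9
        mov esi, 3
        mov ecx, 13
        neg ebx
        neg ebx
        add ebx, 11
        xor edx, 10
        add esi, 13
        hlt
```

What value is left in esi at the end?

16

mov ebx, 36 → ebx=36
mov edx, 9 → edx=9
mov esi, 3 → esi=3
mov ecx, 13 → ecx=13
neg ebx → ebx=-(36)=-36
neg ebx → ebx=-(-36)=36
add ebx, 11 → ebx=36+11=47
xor edx, 10 → edx=9^10=3
add esi, 13 → esi=3+13=16
halt.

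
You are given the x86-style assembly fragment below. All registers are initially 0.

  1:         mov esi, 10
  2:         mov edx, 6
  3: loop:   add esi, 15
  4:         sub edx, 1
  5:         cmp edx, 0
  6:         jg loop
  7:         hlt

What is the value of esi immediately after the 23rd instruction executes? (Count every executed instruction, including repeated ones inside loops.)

100

mov esi, 10 → esi=10
mov edx, 6 → edx=6
add esi, 15 → esi=10+15=25
sub edx, 1 → edx=6-1=5
cmp edx, 0  (cmp 5,0)
jg loop: taken
add esi, 15 → esi=25+15=40
sub edx, 1 → edx=5-1=4
cmp edx, 0  (cmp 4,0)
jg loop: taken
add esi, 15 → esi=40+15=55
sub edx, 1 → edx=4-1=3
cmp edx, 0  (cmp 3,0)
jg loop: taken
add esi, 15 → esi=55+15=70
sub edx, 1 → edx=3-1=2
cmp edx, 0  (cmp 2,0)
jg loop: taken
add esi, 15 → esi=70+15=85
sub edx, 1 → edx=2-1=1
cmp edx, 0  (cmp 1,0)
jg loop: taken
add esi, 15 → esi=85+15=100
After step 23: esi = 100.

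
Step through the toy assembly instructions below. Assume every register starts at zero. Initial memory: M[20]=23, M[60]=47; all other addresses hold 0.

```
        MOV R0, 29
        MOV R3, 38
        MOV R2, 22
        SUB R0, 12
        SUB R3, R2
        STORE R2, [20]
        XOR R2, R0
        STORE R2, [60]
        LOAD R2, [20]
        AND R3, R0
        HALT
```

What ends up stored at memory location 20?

R0=29
R3=38
R2=22
R0=29-12=17
R3=38-22=16
STORE R2, [20] → M[20]=22
R2=22^17=7
STORE R2, [60] → M[60]=7
R2=M[20]=22
R3=16&17=16
halt.

22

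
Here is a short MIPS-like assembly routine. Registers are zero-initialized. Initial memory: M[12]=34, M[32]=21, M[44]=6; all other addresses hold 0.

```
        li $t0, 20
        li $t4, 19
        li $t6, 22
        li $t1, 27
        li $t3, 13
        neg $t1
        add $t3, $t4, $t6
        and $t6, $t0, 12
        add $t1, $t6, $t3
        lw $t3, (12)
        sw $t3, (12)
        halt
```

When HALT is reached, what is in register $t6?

4

li $t0, 20 → $t0=20
li $t4, 19 → $t4=19
li $t6, 22 → $t6=22
li $t1, 27 → $t1=27
li $t3, 13 → $t3=13
neg $t1 → $t1=-(27)=-27
add $t3, $t4, $t6 → $t3=19+22=41
and $t6, $t0, 12 → $t6=20&12=4
add $t1, $t6, $t3 → $t1=4+41=45
lw $t3, (12) → $t3=M[12]=34
sw $t3, (12) → M[12]=34
halt.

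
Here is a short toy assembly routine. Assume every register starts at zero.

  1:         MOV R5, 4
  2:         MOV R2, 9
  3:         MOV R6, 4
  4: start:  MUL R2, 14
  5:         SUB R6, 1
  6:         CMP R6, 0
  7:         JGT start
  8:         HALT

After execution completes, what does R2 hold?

after MOV R5, 4: R5=4
after MOV R2, 9: R2=9
after MOV R6, 4: R6=4
after MUL R2, 14: R2=9*14=126
after SUB R6, 1: R6=4-1=3
CMP R6, 0  (cmp 3,0)
JGT start: taken
after MUL R2, 14: R2=126*14=1764
after SUB R6, 1: R6=3-1=2
CMP R6, 0  (cmp 2,0)
JGT start: taken
after MUL R2, 14: R2=1764*14=24696
after SUB R6, 1: R6=2-1=1
CMP R6, 0  (cmp 1,0)
JGT start: taken
after MUL R2, 14: R2=24696*14=345744
after SUB R6, 1: R6=1-1=0
CMP R6, 0  (cmp 0,0)
JGT start: not taken
halt.

345744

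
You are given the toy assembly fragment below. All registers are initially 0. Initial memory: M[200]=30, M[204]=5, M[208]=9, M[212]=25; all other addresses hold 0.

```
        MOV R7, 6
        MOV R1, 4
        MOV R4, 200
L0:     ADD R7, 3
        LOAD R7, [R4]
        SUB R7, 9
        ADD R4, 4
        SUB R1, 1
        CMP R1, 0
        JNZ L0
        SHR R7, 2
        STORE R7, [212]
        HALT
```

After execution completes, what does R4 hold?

MOV R7, 6 → R7=6
MOV R1, 4 → R1=4
MOV R4, 200 → R4=200
ADD R7, 3 → R7=6+3=9
LOAD R7, [R4] → R7=M[200]=30
SUB R7, 9 → R7=30-9=21
ADD R4, 4 → R4=200+4=204
SUB R1, 1 → R1=4-1=3
CMP R1, 0  (cmp 3,0)
JNZ L0: taken
ADD R7, 3 → R7=21+3=24
LOAD R7, [R4] → R7=M[204]=5
SUB R7, 9 → R7=5-9=-4
ADD R4, 4 → R4=204+4=208
SUB R1, 1 → R1=3-1=2
CMP R1, 0  (cmp 2,0)
JNZ L0: taken
ADD R7, 3 → R7=(-4)+3=-1
LOAD R7, [R4] → R7=M[208]=9
SUB R7, 9 → R7=9-9=0
ADD R4, 4 → R4=208+4=212
SUB R1, 1 → R1=2-1=1
CMP R1, 0  (cmp 1,0)
JNZ L0: taken
ADD R7, 3 → R7=0+3=3
LOAD R7, [R4] → R7=M[212]=25
SUB R7, 9 → R7=25-9=16
ADD R4, 4 → R4=212+4=216
SUB R1, 1 → R1=1-1=0
CMP R1, 0  (cmp 0,0)
JNZ L0: not taken
SHR R7, 2 → R7=16>>2=4
STORE R7, [212] → M[212]=4
halt.

216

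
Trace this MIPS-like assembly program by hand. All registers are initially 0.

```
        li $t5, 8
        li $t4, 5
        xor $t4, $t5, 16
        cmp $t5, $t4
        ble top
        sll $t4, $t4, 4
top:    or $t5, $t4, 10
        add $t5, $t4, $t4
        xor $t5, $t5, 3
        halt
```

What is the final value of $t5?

51

after li $t5, 8: $t5=8
after li $t4, 5: $t4=5
after xor $t4, $t5, 16: $t4=8^16=24
cmp $t5, $t4  (cmp 8,24)
ble top: taken
after or $t5, $t4, 10: $t5=24|10=26
after add $t5, $t4, $t4: $t5=24+24=48
after xor $t5, $t5, 3: $t5=48^3=51
halt.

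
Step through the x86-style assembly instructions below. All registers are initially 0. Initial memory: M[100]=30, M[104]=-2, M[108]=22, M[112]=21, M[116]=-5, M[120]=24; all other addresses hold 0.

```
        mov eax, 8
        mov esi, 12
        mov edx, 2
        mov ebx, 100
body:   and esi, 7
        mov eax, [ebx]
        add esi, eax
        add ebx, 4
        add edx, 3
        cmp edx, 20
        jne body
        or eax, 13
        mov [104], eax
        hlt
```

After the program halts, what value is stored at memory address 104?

29

after mov eax, 8: eax=8
after mov esi, 12: esi=12
after mov edx, 2: edx=2
after mov ebx, 100: ebx=100
after and esi, 7: esi=12&7=4
after mov eax, [ebx]: eax=M[100]=30
after add esi, eax: esi=4+30=34
after add ebx, 4: ebx=100+4=104
after add edx, 3: edx=2+3=5
cmp edx, 20  (cmp 5,20)
jne body: taken
after and esi, 7: esi=34&7=2
after mov eax, [ebx]: eax=M[104]=-2
after add esi, eax: esi=2+(-2)=0
after add ebx, 4: ebx=104+4=108
after add edx, 3: edx=5+3=8
cmp edx, 20  (cmp 8,20)
jne body: taken
after and esi, 7: esi=0&7=0
after mov eax, [ebx]: eax=M[108]=22
after add esi, eax: esi=0+22=22
after add ebx, 4: ebx=108+4=112
after add edx, 3: edx=8+3=11
cmp edx, 20  (cmp 11,20)
jne body: taken
after and esi, 7: esi=22&7=6
after mov eax, [ebx]: eax=M[112]=21
after add esi, eax: esi=6+21=27
after add ebx, 4: ebx=112+4=116
after add edx, 3: edx=11+3=14
cmp edx, 20  (cmp 14,20)
jne body: taken
after and esi, 7: esi=27&7=3
after mov eax, [ebx]: eax=M[116]=-5
after add esi, eax: esi=3+(-5)=-2
after add ebx, 4: ebx=116+4=120
after add edx, 3: edx=14+3=17
cmp edx, 20  (cmp 17,20)
jne body: taken
after and esi, 7: esi=(-2)&7=6
after mov eax, [ebx]: eax=M[120]=24
after add esi, eax: esi=6+24=30
after add ebx, 4: ebx=120+4=124
after add edx, 3: edx=17+3=20
cmp edx, 20  (cmp 20,20)
jne body: not taken
after or eax, 13: eax=24|13=29
mov [104], eax → M[104]=29
halt.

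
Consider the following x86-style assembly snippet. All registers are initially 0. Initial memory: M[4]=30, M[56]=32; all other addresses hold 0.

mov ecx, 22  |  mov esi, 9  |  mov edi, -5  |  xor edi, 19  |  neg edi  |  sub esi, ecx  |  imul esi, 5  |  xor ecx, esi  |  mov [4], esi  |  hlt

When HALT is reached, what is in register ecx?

-87

mov ecx, 22 → ecx=22
mov esi, 9 → esi=9
mov edi, -5 → edi=-5
xor edi, 19 → edi=(-5)^19=-24
neg edi → edi=-(-24)=24
sub esi, ecx → esi=9-22=-13
imul esi, 5 → esi=(-13)*5=-65
xor ecx, esi → ecx=22^(-65)=-87
mov [4], esi → M[4]=-65
halt.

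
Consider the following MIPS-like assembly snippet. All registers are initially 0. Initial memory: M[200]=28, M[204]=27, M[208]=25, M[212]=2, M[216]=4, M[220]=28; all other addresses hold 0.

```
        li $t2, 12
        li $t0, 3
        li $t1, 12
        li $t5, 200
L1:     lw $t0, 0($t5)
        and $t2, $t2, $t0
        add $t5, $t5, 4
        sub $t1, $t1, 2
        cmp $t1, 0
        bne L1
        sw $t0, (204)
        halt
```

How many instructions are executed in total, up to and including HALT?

42

$t2=12
$t0=3
$t1=12
$t5=200
$t0=M[200]=28
$t2=12&28=12
$t5=200+4=204
$t1=12-2=10
cmp $t1, 0  (cmp 10,0)
bne L1: taken
$t0=M[204]=27
$t2=12&27=8
$t5=204+4=208
$t1=10-2=8
cmp $t1, 0  (cmp 8,0)
bne L1: taken
$t0=M[208]=25
$t2=8&25=8
$t5=208+4=212
$t1=8-2=6
cmp $t1, 0  (cmp 6,0)
bne L1: taken
$t0=M[212]=2
$t2=8&2=0
$t5=212+4=216
$t1=6-2=4
cmp $t1, 0  (cmp 4,0)
bne L1: taken
$t0=M[216]=4
$t2=0&4=0
$t5=216+4=220
$t1=4-2=2
cmp $t1, 0  (cmp 2,0)
bne L1: taken
$t0=M[220]=28
$t2=0&28=0
$t5=220+4=224
$t1=2-2=0
cmp $t1, 0  (cmp 0,0)
bne L1: not taken
sw $t0, (204) → M[204]=28
halt.
Total executed instructions: 42.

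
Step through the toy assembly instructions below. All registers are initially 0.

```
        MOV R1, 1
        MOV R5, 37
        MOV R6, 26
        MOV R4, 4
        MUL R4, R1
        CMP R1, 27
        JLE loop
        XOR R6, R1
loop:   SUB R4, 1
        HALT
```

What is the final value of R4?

3

after MOV R1, 1: R1=1
after MOV R5, 37: R5=37
after MOV R6, 26: R6=26
after MOV R4, 4: R4=4
after MUL R4, R1: R4=4*1=4
CMP R1, 27  (cmp 1,27)
JLE loop: taken
after SUB R4, 1: R4=4-1=3
halt.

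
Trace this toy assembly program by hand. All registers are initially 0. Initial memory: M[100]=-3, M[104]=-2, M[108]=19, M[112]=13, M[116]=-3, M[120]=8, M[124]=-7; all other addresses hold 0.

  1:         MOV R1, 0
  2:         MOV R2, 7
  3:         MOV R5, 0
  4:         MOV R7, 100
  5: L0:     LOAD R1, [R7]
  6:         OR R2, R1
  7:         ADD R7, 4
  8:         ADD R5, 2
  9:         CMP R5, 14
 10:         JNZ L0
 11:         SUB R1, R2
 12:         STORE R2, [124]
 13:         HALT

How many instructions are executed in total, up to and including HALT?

R1=0
R2=7
R5=0
R7=100
R1=M[100]=-3
R2=7|(-3)=-1
R7=100+4=104
R5=0+2=2
CMP R5, 14  (cmp 2,14)
JNZ L0: taken
R1=M[104]=-2
R2=(-1)|(-2)=-1
R7=104+4=108
R5=2+2=4
CMP R5, 14  (cmp 4,14)
JNZ L0: taken
R1=M[108]=19
R2=(-1)|19=-1
R7=108+4=112
R5=4+2=6
CMP R5, 14  (cmp 6,14)
JNZ L0: taken
R1=M[112]=13
R2=(-1)|13=-1
R7=112+4=116
R5=6+2=8
CMP R5, 14  (cmp 8,14)
JNZ L0: taken
R1=M[116]=-3
R2=(-1)|(-3)=-1
R7=116+4=120
R5=8+2=10
CMP R5, 14  (cmp 10,14)
JNZ L0: taken
R1=M[120]=8
R2=(-1)|8=-1
R7=120+4=124
R5=10+2=12
CMP R5, 14  (cmp 12,14)
JNZ L0: taken
R1=M[124]=-7
R2=(-1)|(-7)=-1
R7=124+4=128
R5=12+2=14
CMP R5, 14  (cmp 14,14)
JNZ L0: not taken
R1=(-7)-(-1)=-6
STORE R2, [124] → M[124]=-1
halt.
Total executed instructions: 49.

49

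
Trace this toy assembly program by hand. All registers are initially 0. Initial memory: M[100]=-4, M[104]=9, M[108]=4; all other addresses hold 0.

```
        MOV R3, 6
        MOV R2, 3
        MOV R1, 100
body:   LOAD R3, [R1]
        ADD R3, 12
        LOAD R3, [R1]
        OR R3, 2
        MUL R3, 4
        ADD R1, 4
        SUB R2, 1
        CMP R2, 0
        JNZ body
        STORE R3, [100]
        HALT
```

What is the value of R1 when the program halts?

112

after MOV R3, 6: R3=6
after MOV R2, 3: R2=3
after MOV R1, 100: R1=100
after LOAD R3, [R1]: R3=M[100]=-4
after ADD R3, 12: R3=(-4)+12=8
after LOAD R3, [R1]: R3=M[100]=-4
after OR R3, 2: R3=(-4)|2=-2
after MUL R3, 4: R3=(-2)*4=-8
after ADD R1, 4: R1=100+4=104
after SUB R2, 1: R2=3-1=2
CMP R2, 0  (cmp 2,0)
JNZ body: taken
after LOAD R3, [R1]: R3=M[104]=9
after ADD R3, 12: R3=9+12=21
after LOAD R3, [R1]: R3=M[104]=9
after OR R3, 2: R3=9|2=11
after MUL R3, 4: R3=11*4=44
after ADD R1, 4: R1=104+4=108
after SUB R2, 1: R2=2-1=1
CMP R2, 0  (cmp 1,0)
JNZ body: taken
after LOAD R3, [R1]: R3=M[108]=4
after ADD R3, 12: R3=4+12=16
after LOAD R3, [R1]: R3=M[108]=4
after OR R3, 2: R3=4|2=6
after MUL R3, 4: R3=6*4=24
after ADD R1, 4: R1=108+4=112
after SUB R2, 1: R2=1-1=0
CMP R2, 0  (cmp 0,0)
JNZ body: not taken
STORE R3, [100] → M[100]=24
halt.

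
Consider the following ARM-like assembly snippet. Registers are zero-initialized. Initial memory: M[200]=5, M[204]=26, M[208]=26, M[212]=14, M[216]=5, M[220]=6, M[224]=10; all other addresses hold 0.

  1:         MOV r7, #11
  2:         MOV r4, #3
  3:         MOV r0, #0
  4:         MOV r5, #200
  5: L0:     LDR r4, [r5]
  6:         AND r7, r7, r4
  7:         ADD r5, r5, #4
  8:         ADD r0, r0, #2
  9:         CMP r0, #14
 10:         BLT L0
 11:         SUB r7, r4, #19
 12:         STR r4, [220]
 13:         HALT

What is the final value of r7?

-9

after MOV r7, #11: r7=11
after MOV r4, #3: r4=3
after MOV r0, #0: r0=0
after MOV r5, #200: r5=200
after LDR r4, [r5]: r4=M[200]=5
after AND r7, r7, r4: r7=11&5=1
after ADD r5, r5, #4: r5=200+4=204
after ADD r0, r0, #2: r0=0+2=2
CMP r0, #14  (cmp 2,14)
BLT L0: taken
after LDR r4, [r5]: r4=M[204]=26
after AND r7, r7, r4: r7=1&26=0
after ADD r5, r5, #4: r5=204+4=208
after ADD r0, r0, #2: r0=2+2=4
CMP r0, #14  (cmp 4,14)
BLT L0: taken
after LDR r4, [r5]: r4=M[208]=26
after AND r7, r7, r4: r7=0&26=0
after ADD r5, r5, #4: r5=208+4=212
after ADD r0, r0, #2: r0=4+2=6
CMP r0, #14  (cmp 6,14)
BLT L0: taken
after LDR r4, [r5]: r4=M[212]=14
after AND r7, r7, r4: r7=0&14=0
after ADD r5, r5, #4: r5=212+4=216
after ADD r0, r0, #2: r0=6+2=8
CMP r0, #14  (cmp 8,14)
BLT L0: taken
after LDR r4, [r5]: r4=M[216]=5
after AND r7, r7, r4: r7=0&5=0
after ADD r5, r5, #4: r5=216+4=220
after ADD r0, r0, #2: r0=8+2=10
CMP r0, #14  (cmp 10,14)
BLT L0: taken
after LDR r4, [r5]: r4=M[220]=6
after AND r7, r7, r4: r7=0&6=0
after ADD r5, r5, #4: r5=220+4=224
after ADD r0, r0, #2: r0=10+2=12
CMP r0, #14  (cmp 12,14)
BLT L0: taken
after LDR r4, [r5]: r4=M[224]=10
after AND r7, r7, r4: r7=0&10=0
after ADD r5, r5, #4: r5=224+4=228
after ADD r0, r0, #2: r0=12+2=14
CMP r0, #14  (cmp 14,14)
BLT L0: not taken
after SUB r7, r4, #19: r7=10-19=-9
STR r4, [220] → M[220]=10
halt.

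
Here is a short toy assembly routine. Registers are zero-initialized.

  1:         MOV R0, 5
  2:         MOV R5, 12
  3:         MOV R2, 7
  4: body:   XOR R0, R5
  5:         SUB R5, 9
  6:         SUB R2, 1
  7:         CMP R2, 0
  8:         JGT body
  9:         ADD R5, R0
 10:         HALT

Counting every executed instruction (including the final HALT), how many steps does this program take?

40

after MOV R0, 5: R0=5
after MOV R5, 12: R5=12
after MOV R2, 7: R2=7
after XOR R0, R5: R0=5^12=9
after SUB R5, 9: R5=12-9=3
after SUB R2, 1: R2=7-1=6
CMP R2, 0  (cmp 6,0)
JGT body: taken
after XOR R0, R5: R0=9^3=10
after SUB R5, 9: R5=3-9=-6
after SUB R2, 1: R2=6-1=5
CMP R2, 0  (cmp 5,0)
JGT body: taken
after XOR R0, R5: R0=10^(-6)=-16
after SUB R5, 9: R5=(-6)-9=-15
after SUB R2, 1: R2=5-1=4
CMP R2, 0  (cmp 4,0)
JGT body: taken
after XOR R0, R5: R0=(-16)^(-15)=1
after SUB R5, 9: R5=(-15)-9=-24
after SUB R2, 1: R2=4-1=3
CMP R2, 0  (cmp 3,0)
JGT body: taken
after XOR R0, R5: R0=1^(-24)=-23
after SUB R5, 9: R5=(-24)-9=-33
after SUB R2, 1: R2=3-1=2
CMP R2, 0  (cmp 2,0)
JGT body: taken
after XOR R0, R5: R0=(-23)^(-33)=54
after SUB R5, 9: R5=(-33)-9=-42
after SUB R2, 1: R2=2-1=1
CMP R2, 0  (cmp 1,0)
JGT body: taken
after XOR R0, R5: R0=54^(-42)=-32
after SUB R5, 9: R5=(-42)-9=-51
after SUB R2, 1: R2=1-1=0
CMP R2, 0  (cmp 0,0)
JGT body: not taken
after ADD R5, R0: R5=(-51)+(-32)=-83
halt.
Total executed instructions: 40.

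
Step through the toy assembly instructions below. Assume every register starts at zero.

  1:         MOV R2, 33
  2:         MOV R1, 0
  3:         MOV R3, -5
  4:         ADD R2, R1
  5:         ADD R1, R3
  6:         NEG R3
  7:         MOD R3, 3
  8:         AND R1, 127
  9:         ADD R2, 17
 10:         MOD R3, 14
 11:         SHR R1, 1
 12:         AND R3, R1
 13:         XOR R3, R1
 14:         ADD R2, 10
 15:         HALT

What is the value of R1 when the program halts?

R2=33
R1=0
R3=-5
R2=33+0=33
R1=0+(-5)=-5
R3=-(-5)=5
R3=5%3=2
R1=(-5)&127=123
R2=33+17=50
R3=2%14=2
R1=123>>1=61
R3=2&61=0
R3=0^61=61
R2=50+10=60
halt.

61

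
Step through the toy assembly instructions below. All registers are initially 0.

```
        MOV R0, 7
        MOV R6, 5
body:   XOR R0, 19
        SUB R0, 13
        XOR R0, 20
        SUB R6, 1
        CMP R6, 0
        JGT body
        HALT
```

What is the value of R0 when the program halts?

R0=7
R6=5
R0=7^19=20
R0=20-13=7
R0=7^20=19
R6=5-1=4
CMP R6, 0  (cmp 4,0)
JGT body: taken
R0=19^19=0
R0=0-13=-13
R0=(-13)^20=-25
R6=4-1=3
CMP R6, 0  (cmp 3,0)
JGT body: taken
R0=(-25)^19=-12
R0=(-12)-13=-25
R0=(-25)^20=-13
R6=3-1=2
CMP R6, 0  (cmp 2,0)
JGT body: taken
R0=(-13)^19=-32
R0=(-32)-13=-45
R0=(-45)^20=-57
R6=2-1=1
CMP R6, 0  (cmp 1,0)
JGT body: taken
R0=(-57)^19=-44
R0=(-44)-13=-57
R0=(-57)^20=-45
R6=1-1=0
CMP R6, 0  (cmp 0,0)
JGT body: not taken
halt.

-45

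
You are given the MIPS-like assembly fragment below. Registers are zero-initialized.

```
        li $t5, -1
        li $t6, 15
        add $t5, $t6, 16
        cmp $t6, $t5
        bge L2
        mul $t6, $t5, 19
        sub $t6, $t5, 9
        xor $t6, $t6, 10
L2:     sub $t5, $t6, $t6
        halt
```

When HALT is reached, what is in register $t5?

0

after li $t5, -1: $t5=-1
after li $t6, 15: $t6=15
after add $t5, $t6, 16: $t5=15+16=31
cmp $t6, $t5  (cmp 15,31)
bge L2: not taken
after mul $t6, $t5, 19: $t6=31*19=589
after sub $t6, $t5, 9: $t6=31-9=22
after xor $t6, $t6, 10: $t6=22^10=28
after sub $t5, $t6, $t6: $t5=28-28=0
halt.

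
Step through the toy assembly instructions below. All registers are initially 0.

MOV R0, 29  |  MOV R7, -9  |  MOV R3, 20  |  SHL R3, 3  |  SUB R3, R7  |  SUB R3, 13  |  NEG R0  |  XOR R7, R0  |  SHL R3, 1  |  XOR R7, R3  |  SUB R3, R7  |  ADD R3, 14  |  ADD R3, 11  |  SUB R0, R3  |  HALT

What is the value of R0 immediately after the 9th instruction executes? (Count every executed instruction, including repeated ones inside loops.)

after MOV R0, 29: R0=29
after MOV R7, -9: R7=-9
after MOV R3, 20: R3=20
after SHL R3, 3: R3=20<<3=160
after SUB R3, R7: R3=160-(-9)=169
after SUB R3, 13: R3=169-13=156
after NEG R0: R0=-(29)=-29
after XOR R7, R0: R7=(-9)^(-29)=20
after SHL R3, 1: R3=156<<1=312
After step 9: R0 = -29.

-29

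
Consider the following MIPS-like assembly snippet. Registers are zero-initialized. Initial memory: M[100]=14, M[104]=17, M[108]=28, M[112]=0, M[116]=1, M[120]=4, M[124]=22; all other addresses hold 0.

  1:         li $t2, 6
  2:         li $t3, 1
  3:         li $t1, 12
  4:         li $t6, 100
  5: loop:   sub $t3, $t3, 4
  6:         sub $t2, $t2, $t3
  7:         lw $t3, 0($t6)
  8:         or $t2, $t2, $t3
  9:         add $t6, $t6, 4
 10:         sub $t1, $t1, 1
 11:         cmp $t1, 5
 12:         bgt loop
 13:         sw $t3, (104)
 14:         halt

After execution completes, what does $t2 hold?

30

after li $t2, 6: $t2=6
after li $t3, 1: $t3=1
after li $t1, 12: $t1=12
after li $t6, 100: $t6=100
after sub $t3, $t3, 4: $t3=1-4=-3
after sub $t2, $t2, $t3: $t2=6-(-3)=9
after lw $t3, 0($t6): $t3=M[100]=14
after or $t2, $t2, $t3: $t2=9|14=15
after add $t6, $t6, 4: $t6=100+4=104
after sub $t1, $t1, 1: $t1=12-1=11
cmp $t1, 5  (cmp 11,5)
bgt loop: taken
after sub $t3, $t3, 4: $t3=14-4=10
after sub $t2, $t2, $t3: $t2=15-10=5
after lw $t3, 0($t6): $t3=M[104]=17
after or $t2, $t2, $t3: $t2=5|17=21
after add $t6, $t6, 4: $t6=104+4=108
after sub $t1, $t1, 1: $t1=11-1=10
cmp $t1, 5  (cmp 10,5)
bgt loop: taken
after sub $t3, $t3, 4: $t3=17-4=13
after sub $t2, $t2, $t3: $t2=21-13=8
after lw $t3, 0($t6): $t3=M[108]=28
after or $t2, $t2, $t3: $t2=8|28=28
after add $t6, $t6, 4: $t6=108+4=112
after sub $t1, $t1, 1: $t1=10-1=9
cmp $t1, 5  (cmp 9,5)
bgt loop: taken
after sub $t3, $t3, 4: $t3=28-4=24
after sub $t2, $t2, $t3: $t2=28-24=4
after lw $t3, 0($t6): $t3=M[112]=0
after or $t2, $t2, $t3: $t2=4|0=4
after add $t6, $t6, 4: $t6=112+4=116
after sub $t1, $t1, 1: $t1=9-1=8
cmp $t1, 5  (cmp 8,5)
bgt loop: taken
after sub $t3, $t3, 4: $t3=0-4=-4
after sub $t2, $t2, $t3: $t2=4-(-4)=8
after lw $t3, 0($t6): $t3=M[116]=1
after or $t2, $t2, $t3: $t2=8|1=9
after add $t6, $t6, 4: $t6=116+4=120
after sub $t1, $t1, 1: $t1=8-1=7
cmp $t1, 5  (cmp 7,5)
bgt loop: taken
after sub $t3, $t3, 4: $t3=1-4=-3
after sub $t2, $t2, $t3: $t2=9-(-3)=12
after lw $t3, 0($t6): $t3=M[120]=4
after or $t2, $t2, $t3: $t2=12|4=12
after add $t6, $t6, 4: $t6=120+4=124
after sub $t1, $t1, 1: $t1=7-1=6
cmp $t1, 5  (cmp 6,5)
bgt loop: taken
after sub $t3, $t3, 4: $t3=4-4=0
after sub $t2, $t2, $t3: $t2=12-0=12
after lw $t3, 0($t6): $t3=M[124]=22
after or $t2, $t2, $t3: $t2=12|22=30
after add $t6, $t6, 4: $t6=124+4=128
after sub $t1, $t1, 1: $t1=6-1=5
cmp $t1, 5  (cmp 5,5)
bgt loop: not taken
sw $t3, (104) → M[104]=22
halt.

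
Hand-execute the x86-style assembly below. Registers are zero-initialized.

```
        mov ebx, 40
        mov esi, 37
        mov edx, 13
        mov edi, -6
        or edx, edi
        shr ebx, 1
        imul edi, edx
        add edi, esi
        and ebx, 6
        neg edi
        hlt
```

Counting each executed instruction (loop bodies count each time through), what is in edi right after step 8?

43

ebx=40
esi=37
edx=13
edi=-6
edx=13|(-6)=-1
ebx=40>>1=20
edi=(-6)*(-1)=6
edi=6+37=43
After step 8: edi = 43.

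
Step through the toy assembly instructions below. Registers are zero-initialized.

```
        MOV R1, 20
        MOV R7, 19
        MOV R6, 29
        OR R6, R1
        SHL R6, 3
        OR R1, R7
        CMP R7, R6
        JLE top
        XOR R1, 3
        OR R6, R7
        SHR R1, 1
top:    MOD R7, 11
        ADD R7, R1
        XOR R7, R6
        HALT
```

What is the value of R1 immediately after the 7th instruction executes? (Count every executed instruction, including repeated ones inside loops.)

MOV R1, 20 → R1=20
MOV R7, 19 → R7=19
MOV R6, 29 → R6=29
OR R6, R1 → R6=29|20=29
SHL R6, 3 → R6=29<<3=232
OR R1, R7 → R1=20|19=23
CMP R7, R6  (cmp 19,232)
After step 7: R1 = 23.

23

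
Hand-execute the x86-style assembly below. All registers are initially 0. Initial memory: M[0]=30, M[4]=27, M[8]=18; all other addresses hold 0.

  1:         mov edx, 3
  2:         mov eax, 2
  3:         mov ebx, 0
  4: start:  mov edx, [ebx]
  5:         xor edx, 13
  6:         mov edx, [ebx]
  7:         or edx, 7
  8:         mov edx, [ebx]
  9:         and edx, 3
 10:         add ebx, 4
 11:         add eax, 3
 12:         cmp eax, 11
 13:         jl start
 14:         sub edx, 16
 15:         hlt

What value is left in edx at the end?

-14

after mov edx, 3: edx=3
after mov eax, 2: eax=2
after mov ebx, 0: ebx=0
after mov edx, [ebx]: edx=M[0]=30
after xor edx, 13: edx=30^13=19
after mov edx, [ebx]: edx=M[0]=30
after or edx, 7: edx=30|7=31
after mov edx, [ebx]: edx=M[0]=30
after and edx, 3: edx=30&3=2
after add ebx, 4: ebx=0+4=4
after add eax, 3: eax=2+3=5
cmp eax, 11  (cmp 5,11)
jl start: taken
after mov edx, [ebx]: edx=M[4]=27
after xor edx, 13: edx=27^13=22
after mov edx, [ebx]: edx=M[4]=27
after or edx, 7: edx=27|7=31
after mov edx, [ebx]: edx=M[4]=27
after and edx, 3: edx=27&3=3
after add ebx, 4: ebx=4+4=8
after add eax, 3: eax=5+3=8
cmp eax, 11  (cmp 8,11)
jl start: taken
after mov edx, [ebx]: edx=M[8]=18
after xor edx, 13: edx=18^13=31
after mov edx, [ebx]: edx=M[8]=18
after or edx, 7: edx=18|7=23
after mov edx, [ebx]: edx=M[8]=18
after and edx, 3: edx=18&3=2
after add ebx, 4: ebx=8+4=12
after add eax, 3: eax=8+3=11
cmp eax, 11  (cmp 11,11)
jl start: not taken
after sub edx, 16: edx=2-16=-14
halt.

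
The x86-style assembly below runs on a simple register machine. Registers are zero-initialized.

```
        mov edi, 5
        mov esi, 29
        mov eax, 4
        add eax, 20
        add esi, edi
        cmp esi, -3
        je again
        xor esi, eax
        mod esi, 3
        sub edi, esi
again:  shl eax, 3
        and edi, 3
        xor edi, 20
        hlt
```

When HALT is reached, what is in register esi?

after mov edi, 5: edi=5
after mov esi, 29: esi=29
after mov eax, 4: eax=4
after add eax, 20: eax=4+20=24
after add esi, edi: esi=29+5=34
cmp esi, -3  (cmp 34,-3)
je again: not taken
after xor esi, eax: esi=34^24=58
after mod esi, 3: esi=58%3=1
after sub edi, esi: edi=5-1=4
after shl eax, 3: eax=24<<3=192
after and edi, 3: edi=4&3=0
after xor edi, 20: edi=0^20=20
halt.

1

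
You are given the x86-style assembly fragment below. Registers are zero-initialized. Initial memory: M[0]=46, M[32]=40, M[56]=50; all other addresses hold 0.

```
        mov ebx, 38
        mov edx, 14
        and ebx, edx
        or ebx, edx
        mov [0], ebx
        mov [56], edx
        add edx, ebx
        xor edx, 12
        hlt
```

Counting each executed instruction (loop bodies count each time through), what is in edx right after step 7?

ebx=38
edx=14
ebx=38&14=6
ebx=6|14=14
mov [0], ebx → M[0]=14
mov [56], edx → M[56]=14
edx=14+14=28
After step 7: edx = 28.

28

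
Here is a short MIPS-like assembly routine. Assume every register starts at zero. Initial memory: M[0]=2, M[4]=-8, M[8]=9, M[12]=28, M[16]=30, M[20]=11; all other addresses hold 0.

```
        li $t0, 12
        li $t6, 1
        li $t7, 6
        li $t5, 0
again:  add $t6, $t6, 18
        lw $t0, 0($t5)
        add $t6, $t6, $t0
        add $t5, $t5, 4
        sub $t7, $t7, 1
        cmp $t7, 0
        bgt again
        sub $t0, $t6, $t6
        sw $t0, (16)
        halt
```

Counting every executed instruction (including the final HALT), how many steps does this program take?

49

after li $t0, 12: $t0=12
after li $t6, 1: $t6=1
after li $t7, 6: $t7=6
after li $t5, 0: $t5=0
after add $t6, $t6, 18: $t6=1+18=19
after lw $t0, 0($t5): $t0=M[0]=2
after add $t6, $t6, $t0: $t6=19+2=21
after add $t5, $t5, 4: $t5=0+4=4
after sub $t7, $t7, 1: $t7=6-1=5
cmp $t7, 0  (cmp 5,0)
bgt again: taken
after add $t6, $t6, 18: $t6=21+18=39
after lw $t0, 0($t5): $t0=M[4]=-8
after add $t6, $t6, $t0: $t6=39+(-8)=31
after add $t5, $t5, 4: $t5=4+4=8
after sub $t7, $t7, 1: $t7=5-1=4
cmp $t7, 0  (cmp 4,0)
bgt again: taken
after add $t6, $t6, 18: $t6=31+18=49
after lw $t0, 0($t5): $t0=M[8]=9
after add $t6, $t6, $t0: $t6=49+9=58
after add $t5, $t5, 4: $t5=8+4=12
after sub $t7, $t7, 1: $t7=4-1=3
cmp $t7, 0  (cmp 3,0)
bgt again: taken
after add $t6, $t6, 18: $t6=58+18=76
after lw $t0, 0($t5): $t0=M[12]=28
after add $t6, $t6, $t0: $t6=76+28=104
after add $t5, $t5, 4: $t5=12+4=16
after sub $t7, $t7, 1: $t7=3-1=2
cmp $t7, 0  (cmp 2,0)
bgt again: taken
after add $t6, $t6, 18: $t6=104+18=122
after lw $t0, 0($t5): $t0=M[16]=30
after add $t6, $t6, $t0: $t6=122+30=152
after add $t5, $t5, 4: $t5=16+4=20
after sub $t7, $t7, 1: $t7=2-1=1
cmp $t7, 0  (cmp 1,0)
bgt again: taken
after add $t6, $t6, 18: $t6=152+18=170
after lw $t0, 0($t5): $t0=M[20]=11
after add $t6, $t6, $t0: $t6=170+11=181
after add $t5, $t5, 4: $t5=20+4=24
after sub $t7, $t7, 1: $t7=1-1=0
cmp $t7, 0  (cmp 0,0)
bgt again: not taken
after sub $t0, $t6, $t6: $t0=181-181=0
sw $t0, (16) → M[16]=0
halt.
Total executed instructions: 49.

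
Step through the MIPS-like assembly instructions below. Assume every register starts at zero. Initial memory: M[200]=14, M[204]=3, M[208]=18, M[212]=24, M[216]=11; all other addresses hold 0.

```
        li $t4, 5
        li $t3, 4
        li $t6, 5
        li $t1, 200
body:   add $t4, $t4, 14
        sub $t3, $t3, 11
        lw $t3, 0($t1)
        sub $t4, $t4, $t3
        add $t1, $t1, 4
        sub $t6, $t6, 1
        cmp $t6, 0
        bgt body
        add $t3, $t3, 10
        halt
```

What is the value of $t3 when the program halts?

21

$t4=5
$t3=4
$t6=5
$t1=200
$t4=5+14=19
$t3=4-11=-7
$t3=M[200]=14
$t4=19-14=5
$t1=200+4=204
$t6=5-1=4
cmp $t6, 0  (cmp 4,0)
bgt body: taken
$t4=5+14=19
$t3=14-11=3
$t3=M[204]=3
$t4=19-3=16
$t1=204+4=208
$t6=4-1=3
cmp $t6, 0  (cmp 3,0)
bgt body: taken
$t4=16+14=30
$t3=3-11=-8
$t3=M[208]=18
$t4=30-18=12
$t1=208+4=212
$t6=3-1=2
cmp $t6, 0  (cmp 2,0)
bgt body: taken
$t4=12+14=26
$t3=18-11=7
$t3=M[212]=24
$t4=26-24=2
$t1=212+4=216
$t6=2-1=1
cmp $t6, 0  (cmp 1,0)
bgt body: taken
$t4=2+14=16
$t3=24-11=13
$t3=M[216]=11
$t4=16-11=5
$t1=216+4=220
$t6=1-1=0
cmp $t6, 0  (cmp 0,0)
bgt body: not taken
$t3=11+10=21
halt.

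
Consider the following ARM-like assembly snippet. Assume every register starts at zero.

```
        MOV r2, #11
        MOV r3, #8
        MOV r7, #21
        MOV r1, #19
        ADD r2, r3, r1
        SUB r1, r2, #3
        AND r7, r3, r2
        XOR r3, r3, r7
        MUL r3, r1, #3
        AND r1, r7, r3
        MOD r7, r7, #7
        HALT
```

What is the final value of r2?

27

after MOV r2, #11: r2=11
after MOV r3, #8: r3=8
after MOV r7, #21: r7=21
after MOV r1, #19: r1=19
after ADD r2, r3, r1: r2=8+19=27
after SUB r1, r2, #3: r1=27-3=24
after AND r7, r3, r2: r7=8&27=8
after XOR r3, r3, r7: r3=8^8=0
after MUL r3, r1, #3: r3=24*3=72
after AND r1, r7, r3: r1=8&72=8
after MOD r7, r7, #7: r7=8%7=1
halt.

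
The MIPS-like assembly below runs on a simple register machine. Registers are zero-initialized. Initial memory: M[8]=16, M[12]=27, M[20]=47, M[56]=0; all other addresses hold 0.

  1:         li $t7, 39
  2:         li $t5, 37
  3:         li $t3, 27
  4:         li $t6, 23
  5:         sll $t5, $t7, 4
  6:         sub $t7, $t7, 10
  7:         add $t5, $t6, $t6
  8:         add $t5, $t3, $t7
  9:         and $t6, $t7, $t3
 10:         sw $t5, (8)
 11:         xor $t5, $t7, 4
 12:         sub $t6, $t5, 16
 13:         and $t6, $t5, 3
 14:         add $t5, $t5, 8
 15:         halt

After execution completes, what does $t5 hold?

li $t7, 39 → $t7=39
li $t5, 37 → $t5=37
li $t3, 27 → $t3=27
li $t6, 23 → $t6=23
sll $t5, $t7, 4 → $t5=39<<4=624
sub $t7, $t7, 10 → $t7=39-10=29
add $t5, $t6, $t6 → $t5=23+23=46
add $t5, $t3, $t7 → $t5=27+29=56
and $t6, $t7, $t3 → $t6=29&27=25
sw $t5, (8) → M[8]=56
xor $t5, $t7, 4 → $t5=29^4=25
sub $t6, $t5, 16 → $t6=25-16=9
and $t6, $t5, 3 → $t6=25&3=1
add $t5, $t5, 8 → $t5=25+8=33
halt.

33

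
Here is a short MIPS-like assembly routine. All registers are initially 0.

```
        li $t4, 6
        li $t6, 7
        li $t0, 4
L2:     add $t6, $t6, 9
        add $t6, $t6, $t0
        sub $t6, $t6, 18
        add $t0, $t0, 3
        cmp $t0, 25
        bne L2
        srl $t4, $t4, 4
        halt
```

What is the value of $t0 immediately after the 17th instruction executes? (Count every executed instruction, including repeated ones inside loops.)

10

li $t4, 6 → $t4=6
li $t6, 7 → $t6=7
li $t0, 4 → $t0=4
add $t6, $t6, 9 → $t6=7+9=16
add $t6, $t6, $t0 → $t6=16+4=20
sub $t6, $t6, 18 → $t6=20-18=2
add $t0, $t0, 3 → $t0=4+3=7
cmp $t0, 25  (cmp 7,25)
bne L2: taken
add $t6, $t6, 9 → $t6=2+9=11
add $t6, $t6, $t0 → $t6=11+7=18
sub $t6, $t6, 18 → $t6=18-18=0
add $t0, $t0, 3 → $t0=7+3=10
cmp $t0, 25  (cmp 10,25)
bne L2: taken
add $t6, $t6, 9 → $t6=0+9=9
add $t6, $t6, $t0 → $t6=9+10=19
After step 17: $t0 = 10.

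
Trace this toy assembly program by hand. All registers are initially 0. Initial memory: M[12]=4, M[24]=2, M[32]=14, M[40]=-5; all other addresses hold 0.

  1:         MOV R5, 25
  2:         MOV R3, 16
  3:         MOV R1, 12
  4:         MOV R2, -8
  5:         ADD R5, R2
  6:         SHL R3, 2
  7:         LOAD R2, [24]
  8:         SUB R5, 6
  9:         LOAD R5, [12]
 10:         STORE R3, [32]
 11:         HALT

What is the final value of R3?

R5=25
R3=16
R1=12
R2=-8
R5=25+(-8)=17
R3=16<<2=64
R2=M[24]=2
R5=17-6=11
R5=M[12]=4
STORE R3, [32] → M[32]=64
halt.

64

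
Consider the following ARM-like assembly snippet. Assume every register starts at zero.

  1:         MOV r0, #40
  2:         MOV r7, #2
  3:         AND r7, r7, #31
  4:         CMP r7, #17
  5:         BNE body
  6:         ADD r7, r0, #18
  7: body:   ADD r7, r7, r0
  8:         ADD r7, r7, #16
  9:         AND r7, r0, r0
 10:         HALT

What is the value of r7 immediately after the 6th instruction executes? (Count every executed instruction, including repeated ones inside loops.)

42

after MOV r0, #40: r0=40
after MOV r7, #2: r7=2
after AND r7, r7, #31: r7=2&31=2
CMP r7, #17  (cmp 2,17)
BNE body: taken
after ADD r7, r7, r0: r7=2+40=42
After step 6: r7 = 42.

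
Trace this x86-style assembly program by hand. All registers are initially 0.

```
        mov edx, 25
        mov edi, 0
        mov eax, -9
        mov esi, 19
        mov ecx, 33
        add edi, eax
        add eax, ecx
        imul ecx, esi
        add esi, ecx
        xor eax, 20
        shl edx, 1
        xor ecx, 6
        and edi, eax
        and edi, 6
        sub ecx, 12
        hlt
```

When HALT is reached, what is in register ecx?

617

mov edx, 25 → edx=25
mov edi, 0 → edi=0
mov eax, -9 → eax=-9
mov esi, 19 → esi=19
mov ecx, 33 → ecx=33
add edi, eax → edi=0+(-9)=-9
add eax, ecx → eax=(-9)+33=24
imul ecx, esi → ecx=33*19=627
add esi, ecx → esi=19+627=646
xor eax, 20 → eax=24^20=12
shl edx, 1 → edx=25<<1=50
xor ecx, 6 → ecx=627^6=629
and edi, eax → edi=(-9)&12=4
and edi, 6 → edi=4&6=4
sub ecx, 12 → ecx=629-12=617
halt.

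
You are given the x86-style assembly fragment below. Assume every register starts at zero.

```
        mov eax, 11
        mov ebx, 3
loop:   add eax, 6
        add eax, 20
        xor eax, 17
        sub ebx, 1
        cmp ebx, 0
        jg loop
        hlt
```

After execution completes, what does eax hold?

104

eax=11
ebx=3
eax=11+6=17
eax=17+20=37
eax=37^17=52
ebx=3-1=2
cmp ebx, 0  (cmp 2,0)
jg loop: taken
eax=52+6=58
eax=58+20=78
eax=78^17=95
ebx=2-1=1
cmp ebx, 0  (cmp 1,0)
jg loop: taken
eax=95+6=101
eax=101+20=121
eax=121^17=104
ebx=1-1=0
cmp ebx, 0  (cmp 0,0)
jg loop: not taken
halt.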